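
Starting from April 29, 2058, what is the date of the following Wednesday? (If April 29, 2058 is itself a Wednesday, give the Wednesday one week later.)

Apr 29, 2058 is a Monday.
From Monday to the next Wednesday is 2 days.
Apr 29, 2058 + 2 = May 1, 2058.

May 1, 2058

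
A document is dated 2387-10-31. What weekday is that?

Doomsday rule: the anchor day for the 2300s is Wednesday. For year 87: 87÷12 = 7 r 3, and 3÷4 = 0, so 7+3+0 = 10.
Wednesday + 10 ≡ Saturday — that's 2387's doomsday.
In October the doomsday date is Oct 10.
Oct 31 is 21 days after Oct 10; 21 mod 7 = 0, so Saturday + 0 = Saturday.

Saturday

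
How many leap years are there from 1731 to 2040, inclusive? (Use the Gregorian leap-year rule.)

Multiples of 4 in [1731,2040]: 78.
Of those, multiples of 100: 3 (not leap unless ÷400).
Multiples of 400: 1.
Leap years = 78 − 3 + 1 = 76.

76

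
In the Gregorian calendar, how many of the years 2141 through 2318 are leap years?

Multiples of 4 in [2141,2318]: 44.
Of those, multiples of 100: 2 (not leap unless ÷400).
Multiples of 400: 0.
Leap years = 44 − 2 + 0 = 42.

42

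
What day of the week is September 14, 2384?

Doomsday rule: the anchor day for the 2300s is Wednesday. For year 84: 84÷12 = 7 r 0, and 0÷4 = 0, so 7+0+0 = 7.
Wednesday + 7 ≡ Wednesday — that's 2384's doomsday.
In September the doomsday date is Sep 5.
Sep 14 is 9 days after Sep 5; 9 mod 7 = 2, so Wednesday + 2 = Friday.

Friday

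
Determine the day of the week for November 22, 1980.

January 1, 1980 is a Tuesday.
Jan 1, 1980 → Feb 1, 1980: 31 days (January has 31).
Feb 1, 1980 → Mar 1, 1980: 29 days (February has 29).
Mar 1, 1980 → Apr 1, 1980: 31 days (March has 31).
Apr 1, 1980 → May 1, 1980: 30 days (April has 30).
May 1, 1980 → Jun 1, 1980: 31 days (May has 31).
Jun 1, 1980 → Jul 1, 1980: 30 days (June has 30).
Jul 1, 1980 → Aug 1, 1980: 31 days (July has 31).
Aug 1, 1980 → Sep 1, 1980: 31 days (August has 31).
Sep 1, 1980 → Oct 1, 1980: 30 days (September has 30).
Oct 1, 1980 → Nov 1, 1980: 31 days (October has 31).
Nov 1, 1980 → Nov 22, 1980: 21 days.
Total: 326 days.
326 mod 7 = 4, so Tuesday + 4 = Saturday.

Saturday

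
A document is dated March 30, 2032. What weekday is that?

Tuesday

January 1, 2032 is a Thursday.
Jan 1, 2032 → Feb 1, 2032: 31 days (January has 31).
Feb 1, 2032 → Mar 1, 2032: 29 days (February has 29).
Mar 1, 2032 → Mar 30, 2032: 29 days.
Total: 89 days.
89 mod 7 = 5, so Thursday + 5 = Tuesday.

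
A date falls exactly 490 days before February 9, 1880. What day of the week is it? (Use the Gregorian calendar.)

Monday

First find the weekday of Feb 9, 1880. Doomsday rule: the anchor day for the 1800s is Friday. For year 80: 80÷12 = 6 r 8, and 8÷4 = 2, so 6+8+2 = 16.
Friday + 16 ≡ Sunday — that's 1880's doomsday.
In February the doomsday date is Feb 29 (1880 is a leap year (divisible by 4)).
Feb 9 is 20 days before Feb 29; 20 mod 7 = 6, so Sunday − 6 = Monday.
490 mod 7 = 0, so 490 days before a Monday is Monday − 0 = Monday.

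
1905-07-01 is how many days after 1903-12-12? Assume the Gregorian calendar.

Dec 12, 1903 → Dec 12, 1904: 366 days (Feb 29, 1904 is in that span).
Dec 12, 1904 → Jan 12, 1905: 31 days (December has 31).
Jan 12, 1905 → Feb 12, 1905: 31 days (January has 31).
Feb 12, 1905 → Mar 12, 1905: 28 days (February has 28).
Mar 12, 1905 → Apr 12, 1905: 31 days (March has 31).
Apr 12, 1905 → May 12, 1905: 30 days (April has 30).
May 12, 1905 → Jun 12, 1905: 31 days (May has 31).
Jun 12, 1905 → Jul 1, 1905: 19 days.
Total: 567 days.

567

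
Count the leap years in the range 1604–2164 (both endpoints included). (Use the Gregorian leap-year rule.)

137

Multiples of 4 in [1604,2164]: 141.
Of those, multiples of 100: 5 (not leap unless ÷400).
Multiples of 400: 1.
Leap years = 141 − 5 + 1 = 137.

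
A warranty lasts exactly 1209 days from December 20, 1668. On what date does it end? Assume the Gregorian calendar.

April 12, 1672

+365 (one year) → Dec 20, 1669 (844 left).
+365 (one year) → Dec 20, 1670 (479 left).
+365 (one year) → Dec 20, 1671 (114 left).
Dec has 31 days: +12 → Jan 1, 1672 (102 left).
Jan has 31 days: +31 → Feb 1, 1672 (71 left).
Feb has 29 days: +29 → Mar 1, 1672 (42 left).
Mar has 31 days: +31 → Apr 1, 1672 (11 left).
+11 → Apr 12, 1672.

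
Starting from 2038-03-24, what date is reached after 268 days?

Mar has 31 days: +8 → Apr 1, 2038 (260 left).
Apr has 30 days: +30 → May 1, 2038 (230 left).
May has 31 days: +31 → Jun 1, 2038 (199 left).
Jun has 30 days: +30 → Jul 1, 2038 (169 left).
Jul has 31 days: +31 → Aug 1, 2038 (138 left).
Aug has 31 days: +31 → Sep 1, 2038 (107 left).
Sep has 30 days: +30 → Oct 1, 2038 (77 left).
Oct has 31 days: +31 → Nov 1, 2038 (46 left).
Nov has 30 days: +30 → Dec 1, 2038 (16 left).
+16 → Dec 17, 2038.

December 17, 2038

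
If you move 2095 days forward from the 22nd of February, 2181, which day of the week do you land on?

Saturday

First find the weekday of Feb 22, 2181. Doomsday rule: the anchor day for the 2100s is Sunday. For year 81: 81÷12 = 6 r 9, and 9÷4 = 2, so 6+9+2 = 17.
Sunday + 17 ≡ Wednesday — that's 2181's doomsday.
In February the doomsday date is Feb 28 (2181 is not a leap year).
Feb 22 is 6 days before Feb 28; 6 mod 7 = 6, so Wednesday − 6 = Thursday.
2095 mod 7 = 2, so 2095 days after a Thursday is Thursday + 2 = Saturday.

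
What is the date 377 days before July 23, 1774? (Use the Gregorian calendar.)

−23 → Jun 30, 1774 (end of Jun, 30 days; 354 left).
−30 → May 31, 1774 (end of May, 31 days; 324 left).
−31 → Apr 30, 1774 (end of Apr, 30 days; 293 left).
−30 → Mar 31, 1774 (end of Mar, 31 days; 263 left).
−31 → Feb 28, 1774 (end of Feb, 28 days; 232 left).
−28 → Jan 31, 1774 (end of Jan, 31 days; 204 left).
−31 → Dec 31, 1773 (end of Dec, 31 days; 173 left).
−31 → Nov 30, 1773 (end of Nov, 30 days; 142 left).
−30 → Oct 31, 1773 (end of Oct, 31 days; 112 left).
−31 → Sep 30, 1773 (end of Sep, 30 days; 81 left).
−30 → Aug 31, 1773 (end of Aug, 31 days; 51 left).
−31 → Jul 31, 1773 (end of Jul, 31 days; 20 left).
−20 → Jul 11, 1773.

July 11, 1773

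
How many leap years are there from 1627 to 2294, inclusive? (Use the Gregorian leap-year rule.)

Multiples of 4 in [1627,2294]: 167.
Of those, multiples of 100: 6 (not leap unless ÷400).
Multiples of 400: 1.
Leap years = 167 − 6 + 1 = 162.

162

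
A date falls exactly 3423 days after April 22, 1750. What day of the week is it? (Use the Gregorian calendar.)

Wednesday

Apr 22, 1750 is a Wednesday.
3423 mod 7 = 0, so 3423 days after a Wednesday is Wednesday + 0 = Wednesday.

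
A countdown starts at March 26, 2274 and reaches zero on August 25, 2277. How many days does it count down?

1248

Mar 26, 2274 → Mar 26, 2275: 365 days.
Mar 26, 2275 → Mar 26, 2276: 366 days (Feb 29, 2276 is in that span).
Mar 26, 2276 → Mar 26, 2277: 365 days.
Mar 26, 2277 → Apr 26, 2277: 31 days (March has 31).
Apr 26, 2277 → May 26, 2277: 30 days (April has 30).
May 26, 2277 → Jun 26, 2277: 31 days (May has 31).
Jun 26, 2277 → Jul 26, 2277: 30 days (June has 30).
Jul 26, 2277 → Aug 25, 2277: 30 days.
Total: 1248 days.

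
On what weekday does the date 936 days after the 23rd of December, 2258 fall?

First find the weekday of Dec 23, 2258. Doomsday rule: the anchor day for the 2200s is Friday. For year 58: 58÷12 = 4 r 10, and 10÷4 = 2, so 4+10+2 = 16.
Friday + 16 ≡ Sunday — that's 2258's doomsday.
In December the doomsday date is Dec 12.
Dec 23 is 11 days after Dec 12; 11 mod 7 = 4, so Sunday + 4 = Thursday.
936 mod 7 = 5, so 936 days after a Thursday is Thursday + 5 = Tuesday.

Tuesday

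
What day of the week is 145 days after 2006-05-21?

May 21, 2006 is a Sunday.
145 mod 7 = 5, so 145 days after a Sunday is Sunday + 5 = Friday.

Friday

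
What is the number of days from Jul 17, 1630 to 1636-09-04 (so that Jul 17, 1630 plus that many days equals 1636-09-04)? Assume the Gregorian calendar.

2241

Jul 17, 1630 → Jul 17, 1631: 365 days.
Jul 17, 1631 → Jul 17, 1632: 366 days (Feb 29, 1632 is in that span).
Jul 17, 1632 → Jul 17, 1633: 365 days.
Jul 17, 1633 → Jul 17, 1634: 365 days.
Jul 17, 1634 → Jul 17, 1635: 365 days.
Jul 17, 1635 → Jul 17, 1636: 366 days (Feb 29, 1636 is in that span).
Jul 17, 1636 → Aug 17, 1636: 31 days (July has 31).
Aug 17, 1636 → Sep 4, 1636: 18 days.
Total: 2241 days.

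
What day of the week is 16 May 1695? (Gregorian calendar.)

Monday

Doomsday rule: the anchor day for the 1600s is Tuesday. For year 95: 95÷12 = 7 r 11, and 11÷4 = 2, so 7+11+2 = 20.
Tuesday + 20 ≡ Monday — that's 1695's doomsday.
In May the doomsday date is May 9.
May 16 is 7 days after May 9; 7 mod 7 = 0, so Monday + 0 = Monday.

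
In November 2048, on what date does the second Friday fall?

November 13, 2048

November 1, 2048 is a Sunday.
The first Friday is therefore November 6 (5 days later).
The second Friday is 6 + 1×7 = November 13.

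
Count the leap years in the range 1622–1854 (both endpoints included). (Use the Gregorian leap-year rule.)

Multiples of 4 in [1622,1854]: 58.
Of those, multiples of 100: 2 (not leap unless ÷400).
Multiples of 400: 0.
Leap years = 58 − 2 + 0 = 56.

56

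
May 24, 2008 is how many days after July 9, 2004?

Jul 9, 2004 → Jul 9, 2005: 365 days.
Jul 9, 2005 → Jul 9, 2006: 365 days.
Jul 9, 2006 → Jul 9, 2007: 365 days.
Jul 9, 2007 → Aug 9, 2007: 31 days (July has 31).
Aug 9, 2007 → Sep 9, 2007: 31 days (August has 31).
Sep 9, 2007 → Oct 9, 2007: 30 days (September has 30).
Oct 9, 2007 → Nov 9, 2007: 31 days (October has 31).
Nov 9, 2007 → Dec 9, 2007: 30 days (November has 30).
Dec 9, 2007 → Jan 9, 2008: 31 days (December has 31).
Jan 9, 2008 → Feb 9, 2008: 31 days (January has 31).
Feb 9, 2008 → Mar 9, 2008: 29 days (February has 29).
Mar 9, 2008 → Apr 9, 2008: 31 days (March has 31).
Apr 9, 2008 → May 9, 2008: 30 days (April has 30).
May 9, 2008 → May 24, 2008: 15 days.
Total: 1415 days.

1415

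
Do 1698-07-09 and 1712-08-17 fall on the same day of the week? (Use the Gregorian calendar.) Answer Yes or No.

From Jul 9, 1698 to Aug 17, 1712 is 5152 days.
5152 mod 7 = 0, so they are the same weekday.
(Jul 9, 1698 is a Wednesday; Aug 17, 1712 is a Wednesday.)

Yes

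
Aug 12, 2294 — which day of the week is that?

Sunday

Doomsday rule: the anchor day for the 2200s is Friday. For year 94: 94÷12 = 7 r 10, and 10÷4 = 2, so 7+10+2 = 19.
Friday + 19 ≡ Wednesday — that's 2294's doomsday.
In August the doomsday date is Aug 8.
Aug 12 is 4 days after Aug 8; 4 mod 7 = 4, so Wednesday + 4 = Sunday.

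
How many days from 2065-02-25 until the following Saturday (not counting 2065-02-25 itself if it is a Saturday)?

3

Feb 25, 2065 is a Wednesday.
From Wednesday to the next Saturday is 3 days.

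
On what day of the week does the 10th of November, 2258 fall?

Wednesday

Doomsday rule: the anchor day for the 2200s is Friday. For year 58: 58÷12 = 4 r 10, and 10÷4 = 2, so 4+10+2 = 16.
Friday + 16 ≡ Sunday — that's 2258's doomsday.
In November the doomsday date is Nov 7.
Nov 10 is 3 days after Nov 7; 3 mod 7 = 3, so Sunday + 3 = Wednesday.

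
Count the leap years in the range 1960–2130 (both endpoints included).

Multiples of 4 in [1960,2130]: 43.
Of those, multiples of 100: 2 (not leap unless ÷400).
Multiples of 400: 1.
Leap years = 43 − 2 + 1 = 42.

42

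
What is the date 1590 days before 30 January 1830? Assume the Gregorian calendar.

−365 (one year) → Jan 30, 1829 (1225 left).
−366 (one year; includes Feb 29, 1828) → Jan 30, 1828 (859 left).
−365 (one year) → Jan 30, 1827 (494 left).
−365 (one year) → Jan 30, 1826 (129 left).
−30 → Dec 31, 1825 (end of Dec, 31 days; 99 left).
−31 → Nov 30, 1825 (end of Nov, 30 days; 68 left).
−30 → Oct 31, 1825 (end of Oct, 31 days; 38 left).
−31 → Sep 30, 1825 (end of Sep, 30 days; 7 left).
−7 → Sep 23, 1825.

September 23, 1825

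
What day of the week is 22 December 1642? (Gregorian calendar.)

Doomsday rule: the anchor day for the 1600s is Tuesday. For year 42: 42÷12 = 3 r 6, and 6÷4 = 1, so 3+6+1 = 10.
Tuesday + 10 ≡ Friday — that's 1642's doomsday.
In December the doomsday date is Dec 12.
Dec 22 is 10 days after Dec 12; 10 mod 7 = 3, so Friday + 3 = Monday.

Monday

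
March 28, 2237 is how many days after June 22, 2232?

Jun 22, 2232 → Jun 22, 2233: 365 days.
Jun 22, 2233 → Jun 22, 2234: 365 days.
Jun 22, 2234 → Jun 22, 2235: 365 days.
Jun 22, 2235 → Jun 22, 2236: 366 days (Feb 29, 2236 is in that span).
Jun 22, 2236 → Jul 22, 2236: 30 days (June has 30).
Jul 22, 2236 → Aug 22, 2236: 31 days (July has 31).
Aug 22, 2236 → Sep 22, 2236: 31 days (August has 31).
Sep 22, 2236 → Oct 22, 2236: 30 days (September has 30).
Oct 22, 2236 → Nov 22, 2236: 31 days (October has 31).
Nov 22, 2236 → Dec 22, 2236: 30 days (November has 30).
Dec 22, 2236 → Jan 22, 2237: 31 days (December has 31).
Jan 22, 2237 → Feb 22, 2237: 31 days (January has 31).
Feb 22, 2237 → Mar 22, 2237: 28 days (February has 28).
Mar 22, 2237 → Mar 28, 2237: 6 days.
Total: 1740 days.

1740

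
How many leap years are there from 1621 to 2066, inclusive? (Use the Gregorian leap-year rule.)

Multiples of 4 in [1621,2066]: 111.
Of those, multiples of 100: 4 (not leap unless ÷400).
Multiples of 400: 1.
Leap years = 111 − 4 + 1 = 108.

108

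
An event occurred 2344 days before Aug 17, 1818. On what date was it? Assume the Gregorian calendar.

−365 (one year) → Aug 17, 1817 (1979 left).
−365 (one year) → Aug 17, 1816 (1614 left).
−366 (one year; includes Feb 29, 1816) → Aug 17, 1815 (1248 left).
−365 (one year) → Aug 17, 1814 (883 left).
−365 (one year) → Aug 17, 1813 (518 left).
−365 (one year) → Aug 17, 1812 (153 left).
−17 → Jul 31, 1812 (end of Jul, 31 days; 136 left).
−31 → Jun 30, 1812 (end of Jun, 30 days; 105 left).
−30 → May 31, 1812 (end of May, 31 days; 75 left).
−31 → Apr 30, 1812 (end of Apr, 30 days; 44 left).
−30 → Mar 31, 1812 (end of Mar, 31 days; 14 left).
−14 → Mar 17, 1812.

March 17, 1812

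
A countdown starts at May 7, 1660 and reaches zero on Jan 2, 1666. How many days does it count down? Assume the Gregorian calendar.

May 7, 1660 → May 7, 1661: 365 days.
May 7, 1661 → May 7, 1662: 365 days.
May 7, 1662 → May 7, 1663: 365 days.
May 7, 1663 → May 7, 1664: 366 days (Feb 29, 1664 is in that span).
May 7, 1664 → May 7, 1665: 365 days.
May 7, 1665 → Jun 7, 1665: 31 days (May has 31).
Jun 7, 1665 → Jul 7, 1665: 30 days (June has 30).
Jul 7, 1665 → Aug 7, 1665: 31 days (July has 31).
Aug 7, 1665 → Sep 7, 1665: 31 days (August has 31).
Sep 7, 1665 → Oct 7, 1665: 30 days (September has 30).
Oct 7, 1665 → Nov 7, 1665: 31 days (October has 31).
Nov 7, 1665 → Dec 7, 1665: 30 days (November has 30).
Dec 7, 1665 → Jan 2, 1666: 26 days.
Total: 2066 days.

2066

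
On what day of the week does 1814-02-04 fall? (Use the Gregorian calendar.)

Doomsday rule: the anchor day for the 1800s is Friday. For year 14: 14÷12 = 1 r 2, and 2÷4 = 0, so 1+2+0 = 3.
Friday + 3 ≡ Monday — that's 1814's doomsday.
In February the doomsday date is Feb 28 (1814 is not a leap year).
Feb 4 is 24 days before Feb 28; 24 mod 7 = 3, so Monday − 3 = Friday.

Friday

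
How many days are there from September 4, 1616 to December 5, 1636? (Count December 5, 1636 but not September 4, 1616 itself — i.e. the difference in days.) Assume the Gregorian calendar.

Sep 4, 1616 → Sep 4, 1617: 365 days.
Sep 4, 1617 → Sep 4, 1618: 365 days.
Sep 4, 1618 → Sep 4, 1619: 365 days.
Sep 4, 1619 → Sep 4, 1620: 366 days (Feb 29, 1620 is in that span).
Sep 4, 1620 → Sep 4, 1621: 365 days.
Sep 4, 1621 → Sep 4, 1622: 365 days.
Sep 4, 1622 → Sep 4, 1623: 365 days.
Sep 4, 1623 → Sep 4, 1624: 366 days (Feb 29, 1624 is in that span).
Sep 4, 1624 → Sep 4, 1625: 365 days.
Sep 4, 1625 → Sep 4, 1626: 365 days.
Sep 4, 1626 → Sep 4, 1627: 365 days.
Sep 4, 1627 → Sep 4, 1628: 366 days (Feb 29, 1628 is in that span).
Sep 4, 1628 → Sep 4, 1629: 365 days.
Sep 4, 1629 → Sep 4, 1630: 365 days.
Sep 4, 1630 → Sep 4, 1631: 365 days.
Sep 4, 1631 → Sep 4, 1632: 366 days (Feb 29, 1632 is in that span).
Sep 4, 1632 → Sep 4, 1633: 365 days.
Sep 4, 1633 → Sep 4, 1634: 365 days.
Sep 4, 1634 → Sep 4, 1635: 365 days.
Sep 4, 1635 → Sep 4, 1636: 366 days (Feb 29, 1636 is in that span).
Sep 4, 1636 → Oct 4, 1636: 30 days (September has 30).
Oct 4, 1636 → Nov 4, 1636: 31 days (October has 31).
Nov 4, 1636 → Dec 4, 1636: 30 days (November has 30).
Dec 4, 1636 → Dec 5, 1636: 1 days.
Total: 7397 days.

7397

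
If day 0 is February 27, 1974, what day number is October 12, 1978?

1688

Feb 27, 1974 → Feb 27, 1975: 365 days.
Feb 27, 1975 → Feb 27, 1976: 365 days.
Feb 27, 1976 → Feb 27, 1977: 366 days (Feb 29, 1976 is in that span).
Feb 27, 1977 → Feb 27, 1978: 365 days.
Feb 27, 1978 → Mar 27, 1978: 28 days (February has 28).
Mar 27, 1978 → Apr 27, 1978: 31 days (March has 31).
Apr 27, 1978 → May 27, 1978: 30 days (April has 30).
May 27, 1978 → Jun 27, 1978: 31 days (May has 31).
Jun 27, 1978 → Jul 27, 1978: 30 days (June has 30).
Jul 27, 1978 → Aug 27, 1978: 31 days (July has 31).
Aug 27, 1978 → Sep 27, 1978: 31 days (August has 31).
Sep 27, 1978 → Oct 12, 1978: 15 days.
Total: 1688 days.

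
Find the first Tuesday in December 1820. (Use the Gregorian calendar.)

December 1, 1820 is a Friday.
The first Tuesday is therefore December 5 (4 days later).

December 5, 1820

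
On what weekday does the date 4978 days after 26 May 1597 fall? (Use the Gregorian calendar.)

First find the weekday of May 26, 1597. Doomsday rule: the anchor day for the 1500s is Wednesday. For year 97: 97÷12 = 8 r 1, and 1÷4 = 0, so 8+1+0 = 9.
Wednesday + 9 ≡ Friday — that's 1597's doomsday.
In May the doomsday date is May 9.
May 26 is 17 days after May 9; 17 mod 7 = 3, so Friday + 3 = Monday.
4978 mod 7 = 1, so 4978 days after a Monday is Monday + 1 = Tuesday.

Tuesday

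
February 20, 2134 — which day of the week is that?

Doomsday rule: the anchor day for the 2100s is Sunday. For year 34: 34÷12 = 2 r 10, and 10÷4 = 2, so 2+10+2 = 14.
Sunday + 14 ≡ Sunday — that's 2134's doomsday.
In February the doomsday date is Feb 28 (2134 is not a leap year).
Feb 20 is 8 days before Feb 28; 8 mod 7 = 1, so Sunday − 1 = Saturday.

Saturday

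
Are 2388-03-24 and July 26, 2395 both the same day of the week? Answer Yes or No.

From Mar 24, 2388 to Jul 26, 2395 is 2680 days.
2680 mod 7 = 6, so they are different weekdays.
(Mar 24, 2388 is a Thursday; Jul 26, 2395 is a Wednesday.)

No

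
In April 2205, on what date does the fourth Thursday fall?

April 25, 2205

April 1, 2205 is a Monday.
The first Thursday is therefore April 4 (3 days later).
The fourth Thursday is 4 + 3×7 = April 25.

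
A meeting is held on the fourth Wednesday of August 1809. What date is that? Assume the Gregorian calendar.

August 23, 1809

August 1, 1809 is a Tuesday.
The first Wednesday is therefore August 2 (1 days later).
The fourth Wednesday is 2 + 3×7 = August 23.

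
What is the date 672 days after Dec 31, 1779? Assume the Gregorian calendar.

+366 (one year; includes Feb 29, 1780) → Dec 31, 1780 (306 left).
Dec has 31 days: +1 → Jan 1, 1781 (305 left).
Jan has 31 days: +31 → Feb 1, 1781 (274 left).
Feb has 28 days: +28 → Mar 1, 1781 (246 left).
Mar has 31 days: +31 → Apr 1, 1781 (215 left).
Apr has 30 days: +30 → May 1, 1781 (185 left).
May has 31 days: +31 → Jun 1, 1781 (154 left).
Jun has 30 days: +30 → Jul 1, 1781 (124 left).
Jul has 31 days: +31 → Aug 1, 1781 (93 left).
Aug has 31 days: +31 → Sep 1, 1781 (62 left).
Sep has 30 days: +30 → Oct 1, 1781 (32 left).
Oct has 31 days: +31 → Nov 1, 1781 (1 left).
+1 → Nov 2, 1781.

November 2, 1781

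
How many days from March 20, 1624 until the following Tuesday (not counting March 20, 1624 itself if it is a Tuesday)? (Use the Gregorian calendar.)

Mar 20, 1624 is a Wednesday.
From Wednesday to the next Tuesday is 6 days.

6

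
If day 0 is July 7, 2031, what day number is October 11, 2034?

1192

Jul 7, 2031 → Jul 7, 2032: 366 days (Feb 29, 2032 is in that span).
Jul 7, 2032 → Jul 7, 2033: 365 days.
Jul 7, 2033 → Jul 7, 2034: 365 days.
Jul 7, 2034 → Aug 7, 2034: 31 days (July has 31).
Aug 7, 2034 → Sep 7, 2034: 31 days (August has 31).
Sep 7, 2034 → Oct 7, 2034: 30 days (September has 30).
Oct 7, 2034 → Oct 11, 2034: 4 days.
Total: 1192 days.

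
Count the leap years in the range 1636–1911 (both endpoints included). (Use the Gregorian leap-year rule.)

66

Multiples of 4 in [1636,1911]: 69.
Of those, multiples of 100: 3 (not leap unless ÷400).
Multiples of 400: 0.
Leap years = 69 − 3 + 0 = 66.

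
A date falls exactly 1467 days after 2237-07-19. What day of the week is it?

Jul 19, 2237 is a Wednesday.
1467 mod 7 = 4, so 1467 days after a Wednesday is Wednesday + 4 = Sunday.

Sunday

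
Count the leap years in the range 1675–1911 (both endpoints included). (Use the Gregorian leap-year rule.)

Multiples of 4 in [1675,1911]: 59.
Of those, multiples of 100: 3 (not leap unless ÷400).
Multiples of 400: 0.
Leap years = 59 − 3 + 0 = 56.

56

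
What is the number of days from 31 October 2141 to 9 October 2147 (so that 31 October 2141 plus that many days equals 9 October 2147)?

Oct 31, 2141 → Oct 31, 2142: 365 days.
Oct 31, 2142 → Oct 31, 2143: 365 days.
Oct 31, 2143 → Oct 31, 2144: 366 days (Feb 29, 2144 is in that span).
Oct 31, 2144 → Oct 31, 2145: 365 days.
Oct 31, 2145 → Oct 31, 2146: 365 days.
Oct 31, 2146 → Nov 30, 2146: 30 days (October has 31).
Nov 30, 2146 → Dec 30, 2146: 30 days (November has 30).
Dec 30, 2146 → Jan 30, 2147: 31 days (December has 31).
Jan 30, 2147 → Feb 28, 2147: 29 days (January has 31).
Feb 28, 2147 → Mar 28, 2147: 28 days (February has 28).
Mar 28, 2147 → Apr 28, 2147: 31 days (March has 31).
Apr 28, 2147 → May 28, 2147: 30 days (April has 30).
May 28, 2147 → Jun 28, 2147: 31 days (May has 31).
Jun 28, 2147 → Jul 28, 2147: 30 days (June has 30).
Jul 28, 2147 → Aug 28, 2147: 31 days (July has 31).
Aug 28, 2147 → Sep 28, 2147: 31 days (August has 31).
Sep 28, 2147 → Oct 9, 2147: 11 days.
Total: 2169 days.

2169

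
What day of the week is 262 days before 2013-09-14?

Wednesday

Sep 14, 2013 is a Saturday.
262 mod 7 = 3, so 262 days before a Saturday is Saturday − 3 = Wednesday.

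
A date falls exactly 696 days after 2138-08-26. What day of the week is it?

Friday

Aug 26, 2138 is a Tuesday.
696 mod 7 = 3, so 696 days after a Tuesday is Tuesday + 3 = Friday.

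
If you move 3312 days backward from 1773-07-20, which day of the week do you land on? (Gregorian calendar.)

Monday

First find the weekday of Jul 20, 1773. Doomsday rule: the anchor day for the 1700s is Sunday. For year 73: 73÷12 = 6 r 1, and 1÷4 = 0, so 6+1+0 = 7.
Sunday + 7 ≡ Sunday — that's 1773's doomsday.
In July the doomsday date is Jul 11.
Jul 20 is 9 days after Jul 11; 9 mod 7 = 2, so Sunday + 2 = Tuesday.
3312 mod 7 = 1, so 3312 days before a Tuesday is Tuesday − 1 = Monday.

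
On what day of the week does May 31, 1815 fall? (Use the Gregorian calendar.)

Wednesday

Doomsday rule: the anchor day for the 1800s is Friday. For year 15: 15÷12 = 1 r 3, and 3÷4 = 0, so 1+3+0 = 4.
Friday + 4 ≡ Tuesday — that's 1815's doomsday.
In May the doomsday date is May 9.
May 31 is 22 days after May 9; 22 mod 7 = 1, so Tuesday + 1 = Wednesday.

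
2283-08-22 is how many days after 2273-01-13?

Jan 13, 2273 → Jan 13, 2274: 365 days.
Jan 13, 2274 → Jan 13, 2275: 365 days.
Jan 13, 2275 → Jan 13, 2276: 365 days.
Jan 13, 2276 → Jan 13, 2277: 366 days (Feb 29, 2276 is in that span).
Jan 13, 2277 → Jan 13, 2278: 365 days.
Jan 13, 2278 → Jan 13, 2279: 365 days.
Jan 13, 2279 → Jan 13, 2280: 365 days.
Jan 13, 2280 → Jan 13, 2281: 366 days (Feb 29, 2280 is in that span).
Jan 13, 2281 → Jan 13, 2282: 365 days.
Jan 13, 2282 → Jan 13, 2283: 365 days.
Jan 13, 2283 → Feb 13, 2283: 31 days (January has 31).
Feb 13, 2283 → Mar 13, 2283: 28 days (February has 28).
Mar 13, 2283 → Apr 13, 2283: 31 days (March has 31).
Apr 13, 2283 → May 13, 2283: 30 days (April has 30).
May 13, 2283 → Jun 13, 2283: 31 days (May has 31).
Jun 13, 2283 → Jul 13, 2283: 30 days (June has 30).
Jul 13, 2283 → Aug 13, 2283: 31 days (July has 31).
Aug 13, 2283 → Aug 22, 2283: 9 days.
Total: 3873 days.

3873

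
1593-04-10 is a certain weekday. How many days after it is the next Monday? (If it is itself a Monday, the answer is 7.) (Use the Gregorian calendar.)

Apr 10, 1593 is a Saturday.
From Saturday to the next Monday is 2 days.

2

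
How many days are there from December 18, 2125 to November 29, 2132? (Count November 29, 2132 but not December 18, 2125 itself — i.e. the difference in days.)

Dec 18, 2125 → Dec 18, 2126: 365 days.
Dec 18, 2126 → Dec 18, 2127: 365 days.
Dec 18, 2127 → Dec 18, 2128: 366 days (Feb 29, 2128 is in that span).
Dec 18, 2128 → Dec 18, 2129: 365 days.
Dec 18, 2129 → Dec 18, 2130: 365 days.
Dec 18, 2130 → Dec 18, 2131: 365 days.
Dec 18, 2131 → Jan 18, 2132: 31 days (December has 31).
Jan 18, 2132 → Feb 18, 2132: 31 days (January has 31).
Feb 18, 2132 → Mar 18, 2132: 29 days (February has 29).
Mar 18, 2132 → Apr 18, 2132: 31 days (March has 31).
Apr 18, 2132 → May 18, 2132: 30 days (April has 30).
May 18, 2132 → Jun 18, 2132: 31 days (May has 31).
Jun 18, 2132 → Jul 18, 2132: 30 days (June has 30).
Jul 18, 2132 → Aug 18, 2132: 31 days (July has 31).
Aug 18, 2132 → Sep 18, 2132: 31 days (August has 31).
Sep 18, 2132 → Oct 18, 2132: 30 days (September has 30).
Oct 18, 2132 → Nov 18, 2132: 31 days (October has 31).
Nov 18, 2132 → Nov 29, 2132: 11 days.
Total: 2538 days.

2538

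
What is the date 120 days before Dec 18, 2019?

August 20, 2019

−18 → Nov 30, 2019 (end of Nov, 30 days; 102 left).
−30 → Oct 31, 2019 (end of Oct, 31 days; 72 left).
−31 → Sep 30, 2019 (end of Sep, 30 days; 41 left).
−30 → Aug 31, 2019 (end of Aug, 31 days; 11 left).
−11 → Aug 20, 2019.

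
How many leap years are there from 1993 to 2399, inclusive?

Multiples of 4 in [1993,2399]: 101.
Of those, multiples of 100: 4 (not leap unless ÷400).
Multiples of 400: 1.
Leap years = 101 − 4 + 1 = 98.

98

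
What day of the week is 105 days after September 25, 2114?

Sep 25, 2114 is a Tuesday.
105 mod 7 = 0, so 105 days after a Tuesday is Tuesday + 0 = Tuesday.

Tuesday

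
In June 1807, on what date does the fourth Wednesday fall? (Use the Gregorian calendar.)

June 24, 1807

June 1, 1807 is a Monday.
The first Wednesday is therefore June 3 (2 days later).
The fourth Wednesday is 3 + 3×7 = June 24.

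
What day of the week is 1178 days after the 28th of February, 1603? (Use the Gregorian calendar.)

Sunday

First find the weekday of Feb 28, 1603. Doomsday rule: the anchor day for the 1600s is Tuesday. For year 03: 3÷12 = 0 r 3, and 3÷4 = 0, so 0+3+0 = 3.
Tuesday + 3 ≡ Friday — that's 1603's doomsday.
In February the doomsday date is Feb 28 (1603 is not a leap year).
Feb 28 is the doomsday itself: Friday.
1178 mod 7 = 2, so 1178 days after a Friday is Friday + 2 = Sunday.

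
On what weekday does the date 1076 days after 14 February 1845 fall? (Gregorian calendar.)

Wednesday

Feb 14, 1845 is a Friday.
1076 mod 7 = 5, so 1076 days after a Friday is Friday + 5 = Wednesday.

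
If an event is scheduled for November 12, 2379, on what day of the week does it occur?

Monday

Doomsday rule: the anchor day for the 2300s is Wednesday. For year 79: 79÷12 = 6 r 7, and 7÷4 = 1, so 6+7+1 = 14.
Wednesday + 14 ≡ Wednesday — that's 2379's doomsday.
In November the doomsday date is Nov 7.
Nov 12 is 5 days after Nov 7; 5 mod 7 = 5, so Wednesday + 5 = Monday.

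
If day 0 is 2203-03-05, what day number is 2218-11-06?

Mar 5, 2203 → Mar 5, 2204: 366 days (Feb 29, 2204 is in that span).
Mar 5, 2204 → Mar 5, 2205: 365 days.
Mar 5, 2205 → Mar 5, 2206: 365 days.
Mar 5, 2206 → Mar 5, 2207: 365 days.
Mar 5, 2207 → Mar 5, 2208: 366 days (Feb 29, 2208 is in that span).
Mar 5, 2208 → Mar 5, 2209: 365 days.
Mar 5, 2209 → Mar 5, 2210: 365 days.
Mar 5, 2210 → Mar 5, 2211: 365 days.
Mar 5, 2211 → Mar 5, 2212: 366 days (Feb 29, 2212 is in that span).
Mar 5, 2212 → Mar 5, 2213: 365 days.
Mar 5, 2213 → Mar 5, 2214: 365 days.
Mar 5, 2214 → Mar 5, 2215: 365 days.
Mar 5, 2215 → Mar 5, 2216: 366 days (Feb 29, 2216 is in that span).
Mar 5, 2216 → Mar 5, 2217: 365 days.
Mar 5, 2217 → Mar 5, 2218: 365 days.
Mar 5, 2218 → Apr 5, 2218: 31 days (March has 31).
Apr 5, 2218 → May 5, 2218: 30 days (April has 30).
May 5, 2218 → Jun 5, 2218: 31 days (May has 31).
Jun 5, 2218 → Jul 5, 2218: 30 days (June has 30).
Jul 5, 2218 → Aug 5, 2218: 31 days (July has 31).
Aug 5, 2218 → Sep 5, 2218: 31 days (August has 31).
Sep 5, 2218 → Oct 5, 2218: 30 days (September has 30).
Oct 5, 2218 → Nov 5, 2218: 31 days (October has 31).
Nov 5, 2218 → Nov 6, 2218: 1 days.
Total: 5725 days.

5725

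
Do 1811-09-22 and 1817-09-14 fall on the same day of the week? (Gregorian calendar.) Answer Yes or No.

Yes

From Sep 22, 1811 to Sep 14, 1817 is 2184 days.
2184 mod 7 = 0, so they are the same weekday.
(Sep 22, 1811 is a Sunday; Sep 14, 1817 is a Sunday.)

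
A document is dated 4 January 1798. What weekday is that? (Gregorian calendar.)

Doomsday rule: the anchor day for the 1700s is Sunday. For year 98: 98÷12 = 8 r 2, and 2÷4 = 0, so 8+2+0 = 10.
Sunday + 10 ≡ Wednesday — that's 1798's doomsday.
In January the doomsday date is Jan 3 (1798 is not a leap year).
Jan 4 is 1 day after Jan 3; 1 mod 7 = 1, so Wednesday + 1 = Thursday.

Thursday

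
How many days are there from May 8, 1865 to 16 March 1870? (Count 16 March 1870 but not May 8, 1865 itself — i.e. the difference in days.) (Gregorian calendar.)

1773

May 8, 1865 → May 8, 1866: 365 days.
May 8, 1866 → May 8, 1867: 365 days.
May 8, 1867 → May 8, 1868: 366 days (Feb 29, 1868 is in that span).
May 8, 1868 → May 8, 1869: 365 days.
May 8, 1869 → Jun 8, 1869: 31 days (May has 31).
Jun 8, 1869 → Jul 8, 1869: 30 days (June has 30).
Jul 8, 1869 → Aug 8, 1869: 31 days (July has 31).
Aug 8, 1869 → Sep 8, 1869: 31 days (August has 31).
Sep 8, 1869 → Oct 8, 1869: 30 days (September has 30).
Oct 8, 1869 → Nov 8, 1869: 31 days (October has 31).
Nov 8, 1869 → Dec 8, 1869: 30 days (November has 30).
Dec 8, 1869 → Jan 8, 1870: 31 days (December has 31).
Jan 8, 1870 → Feb 8, 1870: 31 days (January has 31).
Feb 8, 1870 → Mar 8, 1870: 28 days (February has 28).
Mar 8, 1870 → Mar 16, 1870: 8 days.
Total: 1773 days.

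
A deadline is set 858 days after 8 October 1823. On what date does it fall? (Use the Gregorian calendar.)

+366 (one year; includes Feb 29, 1824) → Oct 8, 1824 (492 left).
+365 (one year) → Oct 8, 1825 (127 left).
Oct has 31 days: +24 → Nov 1, 1825 (103 left).
Nov has 30 days: +30 → Dec 1, 1825 (73 left).
Dec has 31 days: +31 → Jan 1, 1826 (42 left).
Jan has 31 days: +31 → Feb 1, 1826 (11 left).
+11 → Feb 12, 1826.

February 12, 1826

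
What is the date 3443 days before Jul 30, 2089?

−365 (one year) → Jul 30, 2088 (3078 left).
−366 (one year; includes Feb 29, 2088) → Jul 30, 2087 (2712 left).
−365 (one year) → Jul 30, 2086 (2347 left).
−365 (one year) → Jul 30, 2085 (1982 left).
−365 (one year) → Jul 30, 2084 (1617 left).
−366 (one year; includes Feb 29, 2084) → Jul 30, 2083 (1251 left).
−365 (one year) → Jul 30, 2082 (886 left).
−365 (one year) → Jul 30, 2081 (521 left).
−365 (one year) → Jul 30, 2080 (156 left).
−30 → Jun 30, 2080 (end of Jun, 30 days; 126 left).
−30 → May 31, 2080 (end of May, 31 days; 96 left).
−31 → Apr 30, 2080 (end of Apr, 30 days; 65 left).
−30 → Mar 31, 2080 (end of Mar, 31 days; 35 left).
−31 → Feb 29, 2080 (end of Feb, 29 days; 4 left).
−4 → Feb 25, 2080.

February 25, 2080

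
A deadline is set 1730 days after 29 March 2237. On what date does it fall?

+365 (one year) → Mar 29, 2238 (1365 left).
+365 (one year) → Mar 29, 2239 (1000 left).
+366 (one year; includes Feb 29, 2240) → Mar 29, 2240 (634 left).
+365 (one year) → Mar 29, 2241 (269 left).
Mar has 31 days: +3 → Apr 1, 2241 (266 left).
Apr has 30 days: +30 → May 1, 2241 (236 left).
May has 31 days: +31 → Jun 1, 2241 (205 left).
Jun has 30 days: +30 → Jul 1, 2241 (175 left).
Jul has 31 days: +31 → Aug 1, 2241 (144 left).
Aug has 31 days: +31 → Sep 1, 2241 (113 left).
Sep has 30 days: +30 → Oct 1, 2241 (83 left).
Oct has 31 days: +31 → Nov 1, 2241 (52 left).
Nov has 30 days: +30 → Dec 1, 2241 (22 left).
+22 → Dec 23, 2241.

December 23, 2241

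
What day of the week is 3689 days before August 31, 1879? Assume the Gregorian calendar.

First find the weekday of Aug 31, 1879. Doomsday rule: the anchor day for the 1800s is Friday. For year 79: 79÷12 = 6 r 7, and 7÷4 = 1, so 6+7+1 = 14.
Friday + 14 ≡ Friday — that's 1879's doomsday.
In August the doomsday date is Aug 8.
Aug 31 is 23 days after Aug 8; 23 mod 7 = 2, so Friday + 2 = Sunday.
3689 mod 7 = 0, so 3689 days before a Sunday is Sunday − 0 = Sunday.

Sunday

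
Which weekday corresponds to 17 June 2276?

Saturday

Doomsday rule: the anchor day for the 2200s is Friday. For year 76: 76÷12 = 6 r 4, and 4÷4 = 1, so 6+4+1 = 11.
Friday + 11 ≡ Tuesday — that's 2276's doomsday.
In June the doomsday date is Jun 6.
Jun 17 is 11 days after Jun 6; 11 mod 7 = 4, so Tuesday + 4 = Saturday.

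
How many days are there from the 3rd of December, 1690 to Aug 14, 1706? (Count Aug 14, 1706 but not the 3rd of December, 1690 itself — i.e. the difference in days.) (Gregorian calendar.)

Dec 3, 1690 → Dec 3, 1691: 365 days.
Dec 3, 1691 → Dec 3, 1692: 366 days (Feb 29, 1692 is in that span).
Dec 3, 1692 → Dec 3, 1693: 365 days.
Dec 3, 1693 → Dec 3, 1694: 365 days.
Dec 3, 1694 → Dec 3, 1695: 365 days.
Dec 3, 1695 → Dec 3, 1696: 366 days (Feb 29, 1696 is in that span).
Dec 3, 1696 → Dec 3, 1697: 365 days.
Dec 3, 1697 → Dec 3, 1698: 365 days.
Dec 3, 1698 → Dec 3, 1699: 365 days.
Dec 3, 1699 → Dec 3, 1700: 365 days.
Dec 3, 1700 → Dec 3, 1701: 365 days.
Dec 3, 1701 → Dec 3, 1702: 365 days.
Dec 3, 1702 → Dec 3, 1703: 365 days.
Dec 3, 1703 → Dec 3, 1704: 366 days (Feb 29, 1704 is in that span).
Dec 3, 1704 → Dec 3, 1705: 365 days.
Dec 3, 1705 → Jan 3, 1706: 31 days (December has 31).
Jan 3, 1706 → Feb 3, 1706: 31 days (January has 31).
Feb 3, 1706 → Mar 3, 1706: 28 days (February has 28).
Mar 3, 1706 → Apr 3, 1706: 31 days (March has 31).
Apr 3, 1706 → May 3, 1706: 30 days (April has 30).
May 3, 1706 → Jun 3, 1706: 31 days (May has 31).
Jun 3, 1706 → Jul 3, 1706: 30 days (June has 30).
Jul 3, 1706 → Aug 3, 1706: 31 days (July has 31).
Aug 3, 1706 → Aug 14, 1706: 11 days.
Total: 5732 days.

5732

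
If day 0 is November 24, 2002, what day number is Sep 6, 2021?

6861

Nov 24, 2002 → Nov 24, 2003: 365 days.
Nov 24, 2003 → Nov 24, 2004: 366 days (Feb 29, 2004 is in that span).
Nov 24, 2004 → Nov 24, 2005: 365 days.
Nov 24, 2005 → Nov 24, 2006: 365 days.
Nov 24, 2006 → Nov 24, 2007: 365 days.
Nov 24, 2007 → Nov 24, 2008: 366 days (Feb 29, 2008 is in that span).
Nov 24, 2008 → Nov 24, 2009: 365 days.
Nov 24, 2009 → Nov 24, 2010: 365 days.
Nov 24, 2010 → Nov 24, 2011: 365 days.
Nov 24, 2011 → Nov 24, 2012: 366 days (Feb 29, 2012 is in that span).
Nov 24, 2012 → Nov 24, 2013: 365 days.
Nov 24, 2013 → Nov 24, 2014: 365 days.
Nov 24, 2014 → Nov 24, 2015: 365 days.
Nov 24, 2015 → Nov 24, 2016: 366 days (Feb 29, 2016 is in that span).
Nov 24, 2016 → Nov 24, 2017: 365 days.
Nov 24, 2017 → Nov 24, 2018: 365 days.
Nov 24, 2018 → Nov 24, 2019: 365 days.
Nov 24, 2019 → Nov 24, 2020: 366 days (Feb 29, 2020 is in that span).
Nov 24, 2020 → Dec 24, 2020: 30 days (November has 30).
Dec 24, 2020 → Jan 24, 2021: 31 days (December has 31).
Jan 24, 2021 → Feb 24, 2021: 31 days (January has 31).
Feb 24, 2021 → Mar 24, 2021: 28 days (February has 28).
Mar 24, 2021 → Apr 24, 2021: 31 days (March has 31).
Apr 24, 2021 → May 24, 2021: 30 days (April has 30).
May 24, 2021 → Jun 24, 2021: 31 days (May has 31).
Jun 24, 2021 → Jul 24, 2021: 30 days (June has 30).
Jul 24, 2021 → Aug 24, 2021: 31 days (July has 31).
Aug 24, 2021 → Sep 6, 2021: 13 days.
Total: 6861 days.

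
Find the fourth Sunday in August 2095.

August 1, 2095 is a Monday.
The first Sunday is therefore August 7 (6 days later).
The fourth Sunday is 7 + 3×7 = August 28.

August 28, 2095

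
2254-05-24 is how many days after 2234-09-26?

Sep 26, 2234 → Sep 26, 2235: 365 days.
Sep 26, 2235 → Sep 26, 2236: 366 days (Feb 29, 2236 is in that span).
Sep 26, 2236 → Sep 26, 2237: 365 days.
Sep 26, 2237 → Sep 26, 2238: 365 days.
Sep 26, 2238 → Sep 26, 2239: 365 days.
Sep 26, 2239 → Sep 26, 2240: 366 days (Feb 29, 2240 is in that span).
Sep 26, 2240 → Sep 26, 2241: 365 days.
Sep 26, 2241 → Sep 26, 2242: 365 days.
Sep 26, 2242 → Sep 26, 2243: 365 days.
Sep 26, 2243 → Sep 26, 2244: 366 days (Feb 29, 2244 is in that span).
Sep 26, 2244 → Sep 26, 2245: 365 days.
Sep 26, 2245 → Sep 26, 2246: 365 days.
Sep 26, 2246 → Sep 26, 2247: 365 days.
Sep 26, 2247 → Sep 26, 2248: 366 days (Feb 29, 2248 is in that span).
Sep 26, 2248 → Sep 26, 2249: 365 days.
Sep 26, 2249 → Sep 26, 2250: 365 days.
Sep 26, 2250 → Sep 26, 2251: 365 days.
Sep 26, 2251 → Sep 26, 2252: 366 days (Feb 29, 2252 is in that span).
Sep 26, 2252 → Sep 26, 2253: 365 days.
Sep 26, 2253 → Oct 26, 2253: 30 days (September has 30).
Oct 26, 2253 → Nov 26, 2253: 31 days (October has 31).
Nov 26, 2253 → Dec 26, 2253: 30 days (November has 30).
Dec 26, 2253 → Jan 26, 2254: 31 days (December has 31).
Jan 26, 2254 → Feb 26, 2254: 31 days (January has 31).
Feb 26, 2254 → Mar 26, 2254: 28 days (February has 28).
Mar 26, 2254 → Apr 26, 2254: 31 days (March has 31).
Apr 26, 2254 → May 24, 2254: 28 days.
Total: 7180 days.

7180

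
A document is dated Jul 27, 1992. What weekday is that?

Monday

Doomsday rule: the anchor day for the 1900s is Wednesday. For year 92: 92÷12 = 7 r 8, and 8÷4 = 2, so 7+8+2 = 17.
Wednesday + 17 ≡ Saturday — that's 1992's doomsday.
In July the doomsday date is Jul 11.
Jul 27 is 16 days after Jul 11; 16 mod 7 = 2, so Saturday + 2 = Monday.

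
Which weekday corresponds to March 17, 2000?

Friday

January 1, 2000 is a Saturday.
Jan 1, 2000 → Feb 1, 2000: 31 days (January has 31).
Feb 1, 2000 → Mar 1, 2000: 29 days (February has 29).
Mar 1, 2000 → Mar 17, 2000: 16 days.
Total: 76 days.
76 mod 7 = 6, so Saturday + 6 = Friday.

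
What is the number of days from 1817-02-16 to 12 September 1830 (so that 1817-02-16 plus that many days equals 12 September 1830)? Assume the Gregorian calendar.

4956

Feb 16, 1817 → Feb 16, 1818: 365 days.
Feb 16, 1818 → Feb 16, 1819: 365 days.
Feb 16, 1819 → Feb 16, 1820: 365 days.
Feb 16, 1820 → Feb 16, 1821: 366 days (Feb 29, 1820 is in that span).
Feb 16, 1821 → Feb 16, 1822: 365 days.
Feb 16, 1822 → Feb 16, 1823: 365 days.
Feb 16, 1823 → Feb 16, 1824: 365 days.
Feb 16, 1824 → Feb 16, 1825: 366 days (Feb 29, 1824 is in that span).
Feb 16, 1825 → Feb 16, 1826: 365 days.
Feb 16, 1826 → Feb 16, 1827: 365 days.
Feb 16, 1827 → Feb 16, 1828: 365 days.
Feb 16, 1828 → Feb 16, 1829: 366 days (Feb 29, 1828 is in that span).
Feb 16, 1829 → Feb 16, 1830: 365 days.
Feb 16, 1830 → Mar 16, 1830: 28 days (February has 28).
Mar 16, 1830 → Apr 16, 1830: 31 days (March has 31).
Apr 16, 1830 → May 16, 1830: 30 days (April has 30).
May 16, 1830 → Jun 16, 1830: 31 days (May has 31).
Jun 16, 1830 → Jul 16, 1830: 30 days (June has 30).
Jul 16, 1830 → Aug 16, 1830: 31 days (July has 31).
Aug 16, 1830 → Sep 12, 1830: 27 days.
Total: 4956 days.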